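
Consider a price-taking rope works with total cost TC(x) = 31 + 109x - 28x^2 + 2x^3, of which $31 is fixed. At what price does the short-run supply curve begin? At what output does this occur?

$11 per unit, at x = 7

Short-run supply begins at min AVC. From VC = 109x - 28x^2 + 2x^3, AVC = 109 - 28x + 2x^2.
At the minimum of AVC, MC = AVC. MC = 109 - 56x + 6x^2; setting MC = AVC gives 4x^2 - 28x = 0, so x = 7. min AVC = 11.
The firm shuts down for any P below $11.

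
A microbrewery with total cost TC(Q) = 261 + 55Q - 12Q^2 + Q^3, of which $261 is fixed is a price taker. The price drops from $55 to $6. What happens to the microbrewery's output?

Output falls from 8 to 0 (the firm shuts down)

MC = 55 - 24Q + 3Q^2; the shutdown threshold is min AVC = $19 (at Q = 6).
With P = $55 above the shutdown price, P = MC gives Q = 8.
At P = $6 < min AVC = $19, price no longer covers variable cost at any output, so the firm shuts down: Q = 0.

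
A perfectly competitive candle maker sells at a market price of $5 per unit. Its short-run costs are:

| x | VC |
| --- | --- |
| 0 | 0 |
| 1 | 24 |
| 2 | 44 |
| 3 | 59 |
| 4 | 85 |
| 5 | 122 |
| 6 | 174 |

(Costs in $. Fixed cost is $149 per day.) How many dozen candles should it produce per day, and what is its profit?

Profit at each row (π = 5x − TC): x=0: -149; x=1: -168; x=2: -183; x=3: -193; x=4: -214; x=5: -246; x=6: -293.
Profit is highest at x = 0. Equivalently, the lowest AVC in the table is 59/3 ≈ $19.67 at x = 3, and P = $5 falls below it — price never covers variable cost, so the firm shuts down and loses only its fixed cost.

x = 0 (shut down); profit = -$149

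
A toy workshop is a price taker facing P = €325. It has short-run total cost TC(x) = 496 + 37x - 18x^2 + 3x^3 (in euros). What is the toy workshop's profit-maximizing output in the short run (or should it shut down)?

Produce at x = 8

Strip out fixed cost: VC = 37x - 18x^2 + 3x^3. Then AVC = 37 - 18x + 3x^2 and MC = 37 - 36x + 9x^2.
AVC hits its minimum where MC = AVC, at x = 3, giving min AVC = 37 - 18·3 + 3·3^2 = €10.
Because €325 ≥ €10, revenue can cover variable cost; the firm operates.
P = MC gives -288 - 36x + 9x^2 = 0, with roots -4 and 8. Take the larger (rising MC): x* = 8.
Check: AVC at x = 8 is €85 ≤ P, so revenue covers variable cost.
Profit = P·x − TC = 325·8 − 1176 = €1424.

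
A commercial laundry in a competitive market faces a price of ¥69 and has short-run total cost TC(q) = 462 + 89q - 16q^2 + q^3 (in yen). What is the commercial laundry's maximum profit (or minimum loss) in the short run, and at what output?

Profit = -¥62 at q = 10

AVC = 89 - 16q + q^2; min AVC = ¥25 at q = 8. Since P = ¥69 ≥ min AVC, the firm produces.
MC = 89 - 32q + 3q^2. Setting P = MC and taking the root on the rising branch gives q* = 10.
TR = 69·10 = 690. TC = 462 + 290 = 752. Profit = 690 − 752 = -¥62.
By producing, the firm covers all variable cost plus ¥400 of fixed cost; shutting down would lose the full ¥462.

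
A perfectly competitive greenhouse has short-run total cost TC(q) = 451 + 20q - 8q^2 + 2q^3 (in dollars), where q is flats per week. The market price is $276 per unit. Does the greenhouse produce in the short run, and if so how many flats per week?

Produce at q = 8

Variable cost is VC = 20q - 8q^2 + 2q^3, so AVC = VC/q = 20 - 8q + 2q^2 and MC = dTC/dq = 20 - 16q + 6q^2.
AVC hits its minimum where MC = AVC, at q = 2, giving min AVC = 20 - 8·2 + 2·2^2 = $12.
Because $276 ≥ $12, revenue can cover variable cost; the firm operates.
Solving P = MC: -256 - 16q + 6q^2 = 0 ⇒ q = -16/3 or 8. On the upward-sloping branch, q* = 8.
Check: AVC at q = 8 is $84 ≤ P, so revenue covers variable cost.
Profit = P·q − TC = 276·8 − 1123 = $1085.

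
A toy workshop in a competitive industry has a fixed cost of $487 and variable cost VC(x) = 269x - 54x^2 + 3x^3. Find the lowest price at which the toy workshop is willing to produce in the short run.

$26 per unit

The shutdown price is the minimum of AVC. VC = 269x - 54x^2 + 3x^3, so AVC = 269 - 54x + 3x^2.
dAVC/dx = -54 + 6x = 0 gives x = 9. min AVC = 269 - 54·9 + 3·9^2 = 26.
For P < $26 the firm produces nothing.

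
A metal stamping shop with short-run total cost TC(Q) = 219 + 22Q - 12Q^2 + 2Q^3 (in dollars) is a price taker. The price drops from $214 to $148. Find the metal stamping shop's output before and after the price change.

Output falls from 8 to 7

MC = 22 - 24Q + 6Q^2; the shutdown threshold is min AVC = $4 (at Q = 3).
With P = $214 above the shutdown price, P = MC gives Q = 8.
At P = $148 ≥ min AVC, set P = MC: Q = 7. The firm stays open but cuts output.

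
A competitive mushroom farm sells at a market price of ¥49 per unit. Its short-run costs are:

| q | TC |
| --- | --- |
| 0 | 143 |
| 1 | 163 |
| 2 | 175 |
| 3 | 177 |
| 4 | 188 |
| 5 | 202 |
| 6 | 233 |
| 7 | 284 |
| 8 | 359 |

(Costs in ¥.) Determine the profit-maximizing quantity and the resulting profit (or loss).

q = 6; profit = ¥61

Tabulate TR − TC: q=0: -143; q=1: -114; q=2: -77; q=3: -30; q=4: 8; q=5: 43; q=6: 61; q=7: 59; q=8: 33.
Profit is maximized at q = 6. AVC there is 90/6 = ¥15 ≤ P, so producing beats shutting down (which would give -¥143).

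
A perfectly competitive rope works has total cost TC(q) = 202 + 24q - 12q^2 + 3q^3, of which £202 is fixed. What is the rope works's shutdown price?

The firm shuts down when price falls below the minimum of average variable cost. AVC = VC/q = 24 - 12q + 3q^2.
dAVC/dq = -12 + 6q = 0 gives q = 2. min AVC = 24 - 12·2 + 3·2^2 = 12.
For P < £12 the firm produces nothing.

£12 per unit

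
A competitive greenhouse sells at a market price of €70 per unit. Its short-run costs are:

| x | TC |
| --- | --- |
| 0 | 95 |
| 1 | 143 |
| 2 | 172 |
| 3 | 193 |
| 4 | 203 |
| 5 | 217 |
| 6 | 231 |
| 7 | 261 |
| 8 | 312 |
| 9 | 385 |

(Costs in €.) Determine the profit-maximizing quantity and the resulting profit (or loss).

Tabulate TR − TC: x=0: -95; x=1: -73; x=2: -32; x=3: 17; x=4: 77; x=5: 133; x=6: 189; x=7: 229; x=8: 248; x=9: 245.
Profit is maximized at x = 8. AVC there is 217/8 = €27.12 ≤ P, so producing beats shutting down (which would give -€95).

x = 8; profit = €248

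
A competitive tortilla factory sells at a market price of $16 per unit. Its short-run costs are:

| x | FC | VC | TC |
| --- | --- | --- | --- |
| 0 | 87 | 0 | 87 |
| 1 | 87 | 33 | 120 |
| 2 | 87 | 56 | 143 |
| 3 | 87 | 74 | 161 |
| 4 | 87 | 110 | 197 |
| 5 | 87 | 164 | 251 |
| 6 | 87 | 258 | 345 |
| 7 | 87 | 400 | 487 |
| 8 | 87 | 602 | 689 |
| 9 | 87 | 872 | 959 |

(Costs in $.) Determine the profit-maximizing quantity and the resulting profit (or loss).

Tabulate TR − TC: x=0: -87; x=1: -104; x=2: -111; x=3: -113; x=4: -133; x=5: -171; x=6: -249; x=7: -375; x=8: -561; x=9: -815.
Profit is highest at x = 0. Equivalently, the lowest AVC in the table is 74/3 ≈ $24.67 at x = 3, and P = $16 falls below it — price never covers variable cost, so the firm shuts down and loses only its fixed cost.

x = 0 (shut down); profit = -$87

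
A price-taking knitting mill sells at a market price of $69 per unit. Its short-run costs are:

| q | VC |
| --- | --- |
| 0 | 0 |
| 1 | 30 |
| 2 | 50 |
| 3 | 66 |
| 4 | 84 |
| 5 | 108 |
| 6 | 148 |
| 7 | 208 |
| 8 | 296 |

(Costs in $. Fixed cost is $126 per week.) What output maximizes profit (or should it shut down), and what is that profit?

q = 7; profit = $149

Compute π = P·q − TC at each output: q=0: -126; q=1: -87; q=2: -38; q=3: 15; q=4: 66; q=5: 111; q=6: 140; q=7: 149; q=8: 130.
Profit is maximized at q = 7. AVC there is 208/7 = $29.71 ≤ P, so producing beats shutting down (which would give -$126).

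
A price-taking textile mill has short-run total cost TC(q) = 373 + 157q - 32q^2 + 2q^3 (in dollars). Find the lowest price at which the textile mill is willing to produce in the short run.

Short-run supply begins at min AVC. From VC = 157q - 32q^2 + 2q^3, AVC = 157 - 32q + 2q^2.
dAVC/dq = -32 + 4q = 0 gives q = 8. min AVC = 157 - 32·8 + 2·8^2 = 29.
So the shutdown price is $29.

$29 per unit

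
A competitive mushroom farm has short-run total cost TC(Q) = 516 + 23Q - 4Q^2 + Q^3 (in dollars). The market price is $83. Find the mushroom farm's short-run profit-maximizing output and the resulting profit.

Profit = -$228 at Q = 6

AVC = 23 - 4Q + Q^2 has its minimum $19 at Q = 2; price $83 clears that bar, so the firm operates.
With MC = 23 - 8Q + 3Q^2, P = MC on the upward-sloping part at Q* = 6.
TR = 83·6 = 498. TC = 516 + 210 = 726. Profit = 498 − 726 = -$228.
By producing, the firm covers all variable cost plus $288 of fixed cost; shutting down would lose the full $516.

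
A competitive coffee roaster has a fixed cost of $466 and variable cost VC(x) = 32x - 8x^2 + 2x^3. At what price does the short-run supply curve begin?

Short-run supply begins at min AVC. From VC = 32x - 8x^2 + 2x^3, AVC = 32 - 8x + 2x^2.
At the minimum of AVC, MC = AVC. MC = 32 - 16x + 6x^2; setting MC = AVC gives 4x^2 - 8x = 0, so x = 2. min AVC = 24.
So the shutdown price is $24.

$24 per unit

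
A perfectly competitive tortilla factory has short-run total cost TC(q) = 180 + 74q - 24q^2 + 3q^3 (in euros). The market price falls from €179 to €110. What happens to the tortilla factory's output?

MC = 74 - 48q + 9q^2; the shutdown threshold is min AVC = €26 (at q = 4).
With P = €179 above the shutdown price, P = MC gives q = 7.
At P = €110 ≥ min AVC, set P = MC: q = 6. The firm stays open but cuts output.

Output falls from 7 to 6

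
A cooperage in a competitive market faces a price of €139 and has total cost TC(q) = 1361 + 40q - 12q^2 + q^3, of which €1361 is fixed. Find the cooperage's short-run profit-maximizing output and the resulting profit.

AVC = 40 - 12q + q^2 has its minimum €4 at q = 6; price €139 clears that bar, so the firm operates.
With MC = 40 - 24q + 3q^2, P = MC on the upward-sloping part at q* = 11.
TR = 139·11 = 1529. TC = 1361 + 319 = 1680. Profit = 1529 − 1680 = -€151.
That loss of €151 beats the €1361 the firm would lose by shutting down; producing recovers €1210 of fixed cost.

Profit = -€151 at q = 11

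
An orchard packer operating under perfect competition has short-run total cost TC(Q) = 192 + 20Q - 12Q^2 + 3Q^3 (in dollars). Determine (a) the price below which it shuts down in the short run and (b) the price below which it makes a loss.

Shutdown price = min AVC. AVC = 20 - 12Q + 3Q^2, with vertex at Q = 2 and minimum $8.
ATC = 192/Q + 20 - 12Q + 3Q^2. Setting dATC/dQ = −192/Q^2 − 12 + 6Q = 0 gives Q = 4 (since 6·4^3 − 12·4^2 = 192).
min ATC = 192/4 + 20 − 12·4 + 3·4^2 = $68. That is the break-even price.
Between these two prices the firm operates at a loss; above $68 it earns a profit.

Shutdown price = $8; break-even price = $68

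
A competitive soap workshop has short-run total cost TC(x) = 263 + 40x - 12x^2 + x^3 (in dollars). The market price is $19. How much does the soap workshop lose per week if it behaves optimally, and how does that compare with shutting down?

AVC = 40 - 12x + x^2 has its minimum $4 at x = 6; price $19 clears that bar, so the firm operates.
MC = 40 - 24x + 3x^2. Setting P = MC and taking the root on the rising branch gives x* = 7.
TR = 19·7 = 133. TC = 263 + 35 = 298. Profit = 133 − 298 = -$165.
By producing, the firm covers all variable cost plus $98 of fixed cost; shutting down would lose the full $263.

Profit = -$165 at x = 7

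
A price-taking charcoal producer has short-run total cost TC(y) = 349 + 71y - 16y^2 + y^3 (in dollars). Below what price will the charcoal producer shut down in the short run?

$7 per unit

The shutdown price is the minimum of AVC. VC = 71y - 16y^2 + y^3, so AVC = 71 - 16y + y^2.
dAVC/dy = -16 + 2y = 0 gives y = 8. min AVC = 71 - 16·8 + 8^2 = 7.
For P < $7 the firm produces nothing.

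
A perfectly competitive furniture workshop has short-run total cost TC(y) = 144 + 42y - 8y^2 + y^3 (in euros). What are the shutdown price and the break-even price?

AVC = 42 - 8y + y^2; minimized at y = 4, giving min AVC = €26. That is the shutdown price.
ATC = 144/y + 42 - 8y + y^2. Setting dATC/dy = −144/y^2 − 8 + 2y = 0 gives y = 6 (since 2·6^3 − 8·6^2 = 144).
min ATC = 144/6 + 42 − 8·6 + 6^2 = €54. That is the break-even price.
For €26 ≤ P < €54 the firm produces at a loss; below €26 it shuts down.

Shutdown price = €26; break-even price = €54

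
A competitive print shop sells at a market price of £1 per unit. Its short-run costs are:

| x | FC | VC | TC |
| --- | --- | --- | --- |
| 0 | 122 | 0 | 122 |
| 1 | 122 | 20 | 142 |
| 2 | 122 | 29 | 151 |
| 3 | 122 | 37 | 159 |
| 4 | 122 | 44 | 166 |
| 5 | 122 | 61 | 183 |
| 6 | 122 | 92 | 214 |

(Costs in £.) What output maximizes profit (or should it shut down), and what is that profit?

x = 0 (shut down); profit = -£122

Profit at each row (π = 1x − TC): x=0: -122; x=1: -141; x=2: -149; x=3: -156; x=4: -162; x=5: -178; x=6: -208.
Profit is highest at x = 0. Equivalently, the lowest AVC in the table is 44/4 ≈ £11 at x = 4, and P = £1 falls below it — price never covers variable cost, so the firm shuts down and loses only its fixed cost.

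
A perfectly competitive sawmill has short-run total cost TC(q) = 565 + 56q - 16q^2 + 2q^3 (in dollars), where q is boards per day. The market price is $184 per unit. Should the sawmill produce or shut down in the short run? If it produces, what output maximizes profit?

Variable cost is VC = 56q - 16q^2 + 2q^3, so AVC = VC/q = 56 - 16q + 2q^2 and MC = dTC/dq = 56 - 32q + 6q^2.
AVC is minimized where dAVC/dq = -16 + 4q = 0, at q = 4; min AVC = 56 - 16·4 + 2·4^2 = $24.
Since P = $184 ≥ min AVC = $24, price covers variable cost and the firm should produce.
Set P = MC: 184 = 56 - 32q + 6q^2 → -128 - 32q + 6q^2 = 0. The roots are q = -8/3 and q = 8; the profit-maximizing output is on the rising part of MC, so q* = 8.
Check: AVC at q = 8 is $56 ≤ P, so revenue covers variable cost.
Profit = P·q − TC = 184·8 − 1013 = $459.

Produce at q = 8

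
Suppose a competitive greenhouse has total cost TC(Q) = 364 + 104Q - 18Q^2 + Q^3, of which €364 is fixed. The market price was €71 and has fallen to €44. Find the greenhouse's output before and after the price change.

AVC = 104 - 18Q + Q^2, minimized at Q = 9 where min AVC = €23. MC = 104 - 36Q + 3Q^2.
At P = €71 ≥ min AVC, set P = MC on the rising branch: Q = 11.
At P = €44 ≥ min AVC, set P = MC: Q = 10. The firm stays open but cuts output.

Output falls from 11 to 10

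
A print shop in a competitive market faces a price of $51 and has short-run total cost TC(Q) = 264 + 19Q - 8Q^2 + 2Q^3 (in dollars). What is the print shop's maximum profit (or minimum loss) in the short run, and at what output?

AVC = 19 - 8Q + 2Q^2; min AVC = $11 at Q = 2. Since P = $51 ≥ min AVC, the firm produces.
MC = 19 - 16Q + 6Q^2. Setting P = MC and taking the root on the rising branch gives Q* = 4.
TR = 51·4 = 204. TC = 264 + 76 = 340. Profit = 204 − 340 = -$136.
That loss of $136 beats the $264 the firm would lose by shutting down; producing recovers $128 of fixed cost.

Profit = -$136 at Q = 4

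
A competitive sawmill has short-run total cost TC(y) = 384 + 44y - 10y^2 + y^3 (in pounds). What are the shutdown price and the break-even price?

Shutdown price = £19; break-even price = £76

Shutdown price = min AVC. AVC = 44 - 10y + y^2, with vertex at y = 5 and minimum £19.
ATC = 384/y + 44 - 10y + y^2. Setting dATC/dy = −384/y^2 − 10 + 2y = 0 gives y = 8 (since 2·8^3 − 10·8^2 = 384).
min ATC = 384/8 + 44 − 10·8 + 8^2 = £76. That is the break-even price.
Between these two prices the firm operates at a loss; above £76 it earns a profit.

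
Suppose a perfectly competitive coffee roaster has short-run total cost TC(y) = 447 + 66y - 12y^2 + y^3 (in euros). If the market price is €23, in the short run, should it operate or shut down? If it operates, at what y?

From TC, MC = TC'(y) = 66 - 24y + 3y^2 and AVC = VC/y = 66 - 12y + y^2.
AVC hits its minimum where MC = AVC, at y = 6, giving min AVC = 66 - 12·6 + 6^2 = €30.
Since P = €23 < min AVC = €30, price fails to cover variable cost at any output.
Shutting down limits the loss to fixed cost, €447.

Shut down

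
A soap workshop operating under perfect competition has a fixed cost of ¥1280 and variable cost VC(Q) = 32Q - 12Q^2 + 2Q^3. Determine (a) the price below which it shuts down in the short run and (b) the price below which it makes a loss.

Shutdown price = min AVC. AVC = 32 - 12Q + 2Q^2, with vertex at Q = 3 and minimum ¥14.
ATC = 1280/Q + 32 - 12Q + 2Q^2. Setting dATC/dQ = −1280/Q^2 − 12 + 4Q = 0 gives Q = 8 (since 4·8^3 − 12·8^2 = 1280).
min ATC = 1280/8 + 32 − 12·8 + 2·8^2 = ¥224. That is the break-even price.
For ¥14 ≤ P < ¥224 the firm produces at a loss; below ¥14 it shuts down.

Shutdown price = ¥14; break-even price = ¥224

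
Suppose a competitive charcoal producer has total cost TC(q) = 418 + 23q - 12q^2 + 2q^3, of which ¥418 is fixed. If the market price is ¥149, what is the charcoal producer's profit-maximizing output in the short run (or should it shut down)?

Produce at q = 7

Variable cost is VC = 23q - 12q^2 + 2q^3, so AVC = VC/q = 23 - 12q + 2q^2 and MC = dTC/dq = 23 - 24q + 6q^2.
AVC hits its minimum where MC = AVC, at q = 3, giving min AVC = 23 - 12·3 + 2·3^2 = ¥5.
P = ¥149 exceeds min AVC = ¥5, so the firm stays open.
Set P = MC: 149 = 23 - 24q + 6q^2 → -126 - 24q + 6q^2 = 0. The roots are q = -3 and q = 7; the profit-maximizing output is on the rising part of MC, so q* = 7.
Check: AVC at q = 7 is ¥37 ≤ P, so revenue covers variable cost.
Profit = P·q − TC = 149·7 − 677 = ¥366.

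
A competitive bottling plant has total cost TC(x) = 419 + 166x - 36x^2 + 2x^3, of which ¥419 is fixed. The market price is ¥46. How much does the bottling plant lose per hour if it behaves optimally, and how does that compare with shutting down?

Profit = -¥19 at x = 10

AVC = 166 - 36x + 2x^2; min AVC = ¥4 at x = 9. Since P = ¥46 ≥ min AVC, the firm produces.
MC = 166 - 72x + 6x^2. Setting P = MC and taking the root on the rising branch gives x* = 10.
TR = 46·10 = 460. TC = 419 + 60 = 479. Profit = 460 − 479 = -¥19.
Shutting down would mean losing the fixed cost of ¥419, so operating at a loss of ¥19 is better by ¥400.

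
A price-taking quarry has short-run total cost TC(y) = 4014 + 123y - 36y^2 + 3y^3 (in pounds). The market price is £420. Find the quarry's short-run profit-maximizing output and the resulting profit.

AVC = 123 - 36y + 3y^2 has its minimum £15 at y = 6; price £420 clears that bar, so the firm operates.
With MC = 123 - 72y + 9y^2, P = MC on the upward-sloping part at y* = 11.
TR = 420·11 = 4620. TC = 4014 + 990 = 5004. Profit = 4620 − 5004 = -£384.
That loss of £384 beats the £4014 the firm would lose by shutting down; producing recovers £3630 of fixed cost.

Profit = -£384 at y = 11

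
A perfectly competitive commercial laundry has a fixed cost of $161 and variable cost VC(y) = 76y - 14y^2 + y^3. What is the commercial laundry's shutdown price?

$27 per unit

The firm shuts down when price falls below the minimum of average variable cost. AVC = VC/y = 76 - 14y + y^2.
dAVC/dy = -14 + 2y = 0 gives y = 7. min AVC = 76 - 14·7 + 7^2 = 27.
So the shutdown price is $27.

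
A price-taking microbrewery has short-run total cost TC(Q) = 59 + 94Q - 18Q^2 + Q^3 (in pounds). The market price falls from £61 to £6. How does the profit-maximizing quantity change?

AVC = 94 - 18Q + Q^2, minimized at Q = 9 where min AVC = £13. MC = 94 - 36Q + 3Q^2.
With P = £61 above the shutdown price, P = MC gives Q = 11.
At P = £6 < min AVC = £13, price no longer covers variable cost at any output, so the firm shuts down: Q = 0.

Output falls from 11 to 0 (the firm shuts down)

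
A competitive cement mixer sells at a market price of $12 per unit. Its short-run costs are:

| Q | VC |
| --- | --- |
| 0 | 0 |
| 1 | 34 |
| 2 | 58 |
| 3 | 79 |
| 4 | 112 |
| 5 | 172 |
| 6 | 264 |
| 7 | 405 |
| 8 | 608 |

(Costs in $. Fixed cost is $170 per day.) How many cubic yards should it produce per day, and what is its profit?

Tabulate TR − TC: Q=0: -170; Q=1: -192; Q=2: -204; Q=3: -213; Q=4: -234; Q=5: -282; Q=6: -362; Q=7: -491; Q=8: -682.
Profit is highest at Q = 0. Equivalently, the lowest AVC in the table is 79/3 ≈ $26.33 at Q = 3, and P = $12 falls below it — price never covers variable cost, so the firm shuts down and loses only its fixed cost.

Q = 0 (shut down); profit = -$170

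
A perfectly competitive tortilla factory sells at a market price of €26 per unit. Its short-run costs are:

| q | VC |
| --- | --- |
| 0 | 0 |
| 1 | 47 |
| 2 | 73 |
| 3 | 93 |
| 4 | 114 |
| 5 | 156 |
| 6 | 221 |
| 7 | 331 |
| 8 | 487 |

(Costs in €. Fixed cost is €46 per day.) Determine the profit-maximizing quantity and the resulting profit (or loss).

q = 0 (shut down); profit = -€46

Tabulate TR − TC: q=0: -46; q=1: -67; q=2: -67; q=3: -61; q=4: -56; q=5: -72; q=6: -111; q=7: -195; q=8: -325.
Profit is highest at q = 0. Equivalently, the lowest AVC in the table is 114/4 ≈ €28.50 at q = 4, and P = €26 falls below it — price never covers variable cost, so the firm shuts down and loses only its fixed cost.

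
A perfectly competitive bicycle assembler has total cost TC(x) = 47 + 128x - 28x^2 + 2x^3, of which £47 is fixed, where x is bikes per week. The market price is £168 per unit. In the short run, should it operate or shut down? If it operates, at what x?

Strip out fixed cost: VC = 128x - 28x^2 + 2x^3. Then AVC = 128 - 28x + 2x^2 and MC = 128 - 56x + 6x^2.
AVC is minimized where dAVC/dx = -28 + 4x = 0, at x = 7; min AVC = 128 - 28·7 + 2·7^2 = £30.
P = £168 exceeds min AVC = £30, so the firm stays open.
Solving P = MC: -40 - 56x + 6x^2 = 0 ⇒ x = -2/3 or 10. On the upward-sloping branch, x* = 10.
Check: AVC at x = 10 is £48 ≤ P, so revenue covers variable cost.
Profit = P·x − TC = 168·10 − 527 = £1153.

Produce at x = 10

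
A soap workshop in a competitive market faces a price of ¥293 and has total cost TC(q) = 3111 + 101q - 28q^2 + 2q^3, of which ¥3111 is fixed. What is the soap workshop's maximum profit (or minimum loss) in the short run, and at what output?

AVC = 101 - 28q + 2q^2; min AVC = ¥3 at q = 7. Since P = ¥293 ≥ min AVC, the firm produces.
With MC = 101 - 56q + 6q^2, P = MC on the upward-sloping part at q* = 12.
TR = 293·12 = 3516. TC = 3111 + 636 = 3747. Profit = 3516 − 3747 = -¥231.
That loss of ¥231 beats the ¥3111 the firm would lose by shutting down; producing recovers ¥2880 of fixed cost.

Profit = -¥231 at q = 12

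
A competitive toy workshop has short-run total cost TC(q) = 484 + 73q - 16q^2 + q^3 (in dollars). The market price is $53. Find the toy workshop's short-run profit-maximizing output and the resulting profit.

AVC = 73 - 16q + q^2; min AVC = $9 at q = 8. Since P = $53 ≥ min AVC, the firm produces.
With MC = 73 - 32q + 3q^2, P = MC on the upward-sloping part at q* = 10.
TR = 53·10 = 530. TC = 484 + 130 = 614. Profit = 530 − 614 = -$84.
Shutting down would mean losing the fixed cost of $484, so operating at a loss of $84 is better by $400.

Profit = -$84 at q = 10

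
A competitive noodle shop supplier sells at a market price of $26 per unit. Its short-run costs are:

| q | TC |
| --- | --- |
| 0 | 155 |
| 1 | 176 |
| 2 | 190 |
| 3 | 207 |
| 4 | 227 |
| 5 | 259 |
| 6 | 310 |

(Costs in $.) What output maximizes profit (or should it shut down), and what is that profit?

Compute π = P·q − TC at each output: q=0: -155; q=1: -150; q=2: -138; q=3: -129; q=4: -123; q=5: -129; q=6: -154.
Profit is maximized at q = 4. AVC there is 72/4 = $18 ≤ P, so producing beats shutting down (which would give -$155).

q = 4; profit = -$123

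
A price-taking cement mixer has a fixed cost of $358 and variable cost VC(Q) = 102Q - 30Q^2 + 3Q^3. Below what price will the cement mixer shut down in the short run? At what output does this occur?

The firm shuts down when price falls below the minimum of average variable cost. AVC = VC/Q = 102 - 30Q + 3Q^2.
dAVC/dQ = -30 + 6Q = 0 gives Q = 5. min AVC = 102 - 30·5 + 3·5^2 = 27.
So the shutdown price is $27.

$27 per unit, at Q = 5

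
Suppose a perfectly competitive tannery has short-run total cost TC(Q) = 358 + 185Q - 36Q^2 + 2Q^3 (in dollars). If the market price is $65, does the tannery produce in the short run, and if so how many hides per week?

Variable cost is VC = 185Q - 36Q^2 + 2Q^3, so AVC = VC/Q = 185 - 36Q + 2Q^2 and MC = dTC/dQ = 185 - 72Q + 6Q^2.
AVC is minimized where dAVC/dQ = -36 + 4Q = 0, at Q = 9; min AVC = 185 - 36·9 + 2·9^2 = $23.
Since P = $65 ≥ min AVC = $23, price covers variable cost and the firm should produce.
Set P = MC: 65 = 185 - 72Q + 6Q^2 → 120 - 72Q + 6Q^2 = 0. The roots are Q = 2 and Q = 10; the profit-maximizing output is on the rising part of MC, so Q* = 10.
Check: AVC at Q = 10 is $25 ≤ P, so revenue covers variable cost.
Profit = P·Q − TC = 65·10 − 608 = $42.

Produce at Q = 10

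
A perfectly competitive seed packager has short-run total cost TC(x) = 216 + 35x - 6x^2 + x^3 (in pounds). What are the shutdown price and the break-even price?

Shutdown price = min AVC. AVC = 35 - 6x + x^2, with vertex at x = 3 and minimum £26.
ATC = 216/x + 35 - 6x + x^2. Setting dATC/dx = −216/x^2 − 6 + 2x = 0 gives x = 6 (since 2·6^3 − 6·6^2 = 216).
min ATC = 216/6 + 35 − 6·6 + 6^2 = £71. That is the break-even price.
Between these two prices the firm operates at a loss; above £71 it earns a profit.

Shutdown price = £26; break-even price = £71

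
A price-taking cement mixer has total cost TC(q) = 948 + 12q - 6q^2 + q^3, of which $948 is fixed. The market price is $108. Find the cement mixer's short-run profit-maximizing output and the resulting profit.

Profit = -$308 at q = 8

AVC = 12 - 6q + q^2; min AVC = $3 at q = 3. Since P = $108 ≥ min AVC, the firm produces.
MC = 12 - 12q + 3q^2. Setting P = MC and taking the root on the rising branch gives q* = 8.
TR = 108·8 = 864. TC = 948 + 224 = 1172. Profit = 864 − 1172 = -$308.
That loss of $308 beats the $948 the firm would lose by shutting down; producing recovers $640 of fixed cost.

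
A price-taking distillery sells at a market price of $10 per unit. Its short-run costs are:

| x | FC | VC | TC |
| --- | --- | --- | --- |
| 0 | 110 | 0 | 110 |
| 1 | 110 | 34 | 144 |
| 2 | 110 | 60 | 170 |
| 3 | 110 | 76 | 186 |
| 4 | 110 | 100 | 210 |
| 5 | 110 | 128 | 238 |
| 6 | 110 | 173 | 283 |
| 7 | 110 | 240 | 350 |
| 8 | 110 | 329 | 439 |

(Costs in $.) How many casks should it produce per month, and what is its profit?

x = 0 (shut down); profit = -$110

Compute π = P·x − TC at each output: x=0: -110; x=1: -134; x=2: -150; x=3: -156; x=4: -170; x=5: -188; x=6: -223; x=7: -280; x=8: -359.
Profit is highest at x = 0. Equivalently, the lowest AVC in the table is 100/4 ≈ $25 at x = 4, and P = $10 falls below it — price never covers variable cost, so the firm shuts down and loses only its fixed cost.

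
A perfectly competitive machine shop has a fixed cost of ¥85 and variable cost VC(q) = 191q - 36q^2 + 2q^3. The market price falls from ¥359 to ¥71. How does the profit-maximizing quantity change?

MC = 191 - 72q + 6q^2; the shutdown threshold is min AVC = ¥29 (at q = 9).
At P = ¥359 ≥ min AVC, set P = MC on the rising branch: q = 14.
At P = ¥71 ≥ min AVC, set P = MC: q = 10. The firm stays open but cuts output.

Output falls from 14 to 10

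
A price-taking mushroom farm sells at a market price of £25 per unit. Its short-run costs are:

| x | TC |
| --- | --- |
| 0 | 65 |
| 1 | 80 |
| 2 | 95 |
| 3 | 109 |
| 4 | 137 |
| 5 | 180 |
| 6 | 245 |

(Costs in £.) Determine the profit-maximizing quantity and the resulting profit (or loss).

Compute π = P·x − TC at each output: x=0: -65; x=1: -55; x=2: -45; x=3: -34; x=4: -37; x=5: -55; x=6: -95.
Profit is maximized at x = 3. AVC there is 44/3 = £14.67 ≤ P, so producing beats shutting down (which would give -£65).

x = 3; profit = -£34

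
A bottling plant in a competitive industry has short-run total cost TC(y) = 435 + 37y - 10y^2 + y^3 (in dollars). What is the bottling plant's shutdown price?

$12 per unit

The firm shuts down when price falls below the minimum of average variable cost. AVC = VC/y = 37 - 10y + y^2.
dAVC/dy = -10 + 2y = 0 gives y = 5. min AVC = 37 - 10·5 + 5^2 = 12.
For P < $12 the firm produces nothing.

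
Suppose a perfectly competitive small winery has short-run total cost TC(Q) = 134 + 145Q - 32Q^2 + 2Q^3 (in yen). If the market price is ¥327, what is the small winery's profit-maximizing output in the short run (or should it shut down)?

Produce at Q = 13

Variable cost is VC = 145Q - 32Q^2 + 2Q^3, so AVC = VC/Q = 145 - 32Q + 2Q^2 and MC = dTC/dQ = 145 - 64Q + 6Q^2.
AVC hits its minimum where MC = AVC, at Q = 8, giving min AVC = 145 - 32·8 + 2·8^2 = ¥17.
Because ¥327 ≥ ¥17, revenue can cover variable cost; the firm operates.
Set P = MC: 327 = 145 - 64Q + 6Q^2 → -182 - 64Q + 6Q^2 = 0. The roots are Q = -7/3 and Q = 13; the profit-maximizing output is on the rising part of MC, so Q* = 13.
Check: AVC at Q = 13 is ¥67 ≤ P, so revenue covers variable cost.
Profit = P·Q − TC = 327·13 − 1005 = ¥3246.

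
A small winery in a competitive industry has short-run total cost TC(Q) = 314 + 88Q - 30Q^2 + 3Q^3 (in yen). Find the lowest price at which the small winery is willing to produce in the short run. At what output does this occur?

The firm shuts down when price falls below the minimum of average variable cost. AVC = VC/Q = 88 - 30Q + 3Q^2.
At the minimum of AVC, MC = AVC. MC = 88 - 60Q + 9Q^2; setting MC = AVC gives 6Q^2 - 30Q = 0, so Q = 5. min AVC = 13.
The firm shuts down for any P below ¥13.

¥13 per unit, at Q = 5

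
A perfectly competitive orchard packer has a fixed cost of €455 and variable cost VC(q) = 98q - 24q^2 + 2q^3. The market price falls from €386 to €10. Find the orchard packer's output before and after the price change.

Output falls from 12 to 0 (the firm shuts down)

AVC = 98 - 24q + 2q^2, minimized at q = 6 where min AVC = €26. MC = 98 - 48q + 6q^2.
With P = €386 above the shutdown price, P = MC gives q = 12.
At P = €10 < min AVC = €26, price no longer covers variable cost at any output, so the firm shuts down: q = 0.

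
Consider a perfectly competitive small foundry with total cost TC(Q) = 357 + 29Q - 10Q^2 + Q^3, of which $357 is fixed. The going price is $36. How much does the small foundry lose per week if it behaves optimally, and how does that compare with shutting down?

AVC = 29 - 10Q + Q^2 has its minimum $4 at Q = 5; price $36 clears that bar, so the firm operates.
With MC = 29 - 20Q + 3Q^2, P = MC on the upward-sloping part at Q* = 7.
TR = 36·7 = 252. TC = 357 + 56 = 413. Profit = 252 − 413 = -$161.
By producing, the firm covers all variable cost plus $196 of fixed cost; shutting down would lose the full $357.

Profit = -$161 at Q = 7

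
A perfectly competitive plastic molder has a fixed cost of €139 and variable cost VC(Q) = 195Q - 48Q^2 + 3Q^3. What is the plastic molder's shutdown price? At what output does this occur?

The shutdown price is the minimum of AVC. VC = 195Q - 48Q^2 + 3Q^3, so AVC = 195 - 48Q + 3Q^2.
At the minimum of AVC, MC = AVC. MC = 195 - 96Q + 9Q^2; setting MC = AVC gives 6Q^2 - 48Q = 0, so Q = 8. min AVC = 3.
For P < €3 the firm produces nothing.

€3 per unit, at Q = 8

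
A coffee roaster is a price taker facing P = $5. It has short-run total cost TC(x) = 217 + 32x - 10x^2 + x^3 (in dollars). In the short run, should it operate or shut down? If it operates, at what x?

Variable cost is VC = 32x - 10x^2 + x^3, so AVC = VC/x = 32 - 10x + x^2 and MC = dTC/dx = 32 - 20x + 3x^2.
The AVC parabola has its vertex at x = 10/2 = 5, where AVC = 32 - 10·5 + 5^2 = $7.
With P < min AVC ($5 < $7), every unit sold adds to the loss.
Shutting down limits the loss to fixed cost, $217.

Shut down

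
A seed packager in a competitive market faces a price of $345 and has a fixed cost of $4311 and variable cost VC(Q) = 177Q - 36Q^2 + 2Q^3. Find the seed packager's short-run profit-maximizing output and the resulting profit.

Profit = -$391 at Q = 14

AVC = 177 - 36Q + 2Q^2 has its minimum $15 at Q = 9; price $345 clears that bar, so the firm operates.
MC = 177 - 72Q + 6Q^2. Setting P = MC and taking the root on the rising branch gives Q* = 14.
TR = 345·14 = 4830. TC = 4311 + 910 = 5221. Profit = 4830 − 5221 = -$391.
Shutting down would mean losing the fixed cost of $4311, so operating at a loss of $391 is better by $3920.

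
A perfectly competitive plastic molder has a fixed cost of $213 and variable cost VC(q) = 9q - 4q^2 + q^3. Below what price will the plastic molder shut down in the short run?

$5 per unit

Short-run supply begins at min AVC. From VC = 9q - 4q^2 + q^3, AVC = 9 - 4q + q^2.
dAVC/dq = -4 + 2q = 0 gives q = 2. min AVC = 9 - 4·2 + 2^2 = 5.
For P < $5 the firm produces nothing.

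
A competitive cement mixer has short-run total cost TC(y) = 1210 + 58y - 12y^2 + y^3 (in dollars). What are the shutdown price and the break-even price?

Shutdown price = min AVC. AVC = 58 - 12y + y^2, with vertex at y = 6 and minimum $22.
ATC = 1210/y + 58 - 12y + y^2. Setting dATC/dy = −1210/y^2 − 12 + 2y = 0 gives y = 11 (since 2·11^3 − 12·11^2 = 1210).
min ATC = 1210/11 + 58 − 12·11 + 11^2 = $157. That is the break-even price.
Between these two prices the firm operates at a loss; above $157 it earns a profit.

Shutdown price = $22; break-even price = $157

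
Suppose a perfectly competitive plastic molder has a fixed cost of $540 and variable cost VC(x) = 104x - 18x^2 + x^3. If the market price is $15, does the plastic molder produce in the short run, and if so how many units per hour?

Shut down

Strip out fixed cost: VC = 104x - 18x^2 + x^3. Then AVC = 104 - 18x + x^2 and MC = 104 - 36x + 3x^2.
The AVC parabola has its vertex at x = 18/2 = 9, where AVC = 104 - 18·9 + 9^2 = $23.
P = $15 lies below min AVC = $23; no output level covers variable cost.
The firm minimizes its loss by shutting down and losing only its fixed cost of $540.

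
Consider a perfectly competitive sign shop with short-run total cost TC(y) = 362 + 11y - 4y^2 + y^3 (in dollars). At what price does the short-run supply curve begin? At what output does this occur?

Short-run supply begins at min AVC. From VC = 11y - 4y^2 + y^3, AVC = 11 - 4y + y^2.
dAVC/dy = -4 + 2y = 0 gives y = 2. min AVC = 11 - 4·2 + 2^2 = 7.
For P < $7 the firm produces nothing.

$7 per unit, at y = 2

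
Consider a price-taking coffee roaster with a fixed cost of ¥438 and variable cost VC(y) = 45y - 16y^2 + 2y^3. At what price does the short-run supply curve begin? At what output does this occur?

The shutdown price is the minimum of AVC. VC = 45y - 16y^2 + 2y^3, so AVC = 45 - 16y + 2y^2.
At the minimum of AVC, MC = AVC. MC = 45 - 32y + 6y^2; setting MC = AVC gives 4y^2 - 16y = 0, so y = 4. min AVC = 13.
So the shutdown price is ¥13.

¥13 per unit, at y = 4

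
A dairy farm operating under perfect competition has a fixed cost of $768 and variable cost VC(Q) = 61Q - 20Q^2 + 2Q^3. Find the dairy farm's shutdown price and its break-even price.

Shutdown price = $11; break-even price = $125

AVC = 61 - 20Q + 2Q^2; minimized at Q = 5, giving min AVC = $11. That is the shutdown price.
ATC = 768/Q + 61 - 20Q + 2Q^2. Setting dATC/dQ = −768/Q^2 − 20 + 4Q = 0 gives Q = 8 (since 4·8^3 − 20·8^2 = 768).
min ATC = 768/8 + 61 − 20·8 + 2·8^2 = $125. That is the break-even price.
For $11 ≤ P < $125 the firm produces at a loss; below $11 it shuts down.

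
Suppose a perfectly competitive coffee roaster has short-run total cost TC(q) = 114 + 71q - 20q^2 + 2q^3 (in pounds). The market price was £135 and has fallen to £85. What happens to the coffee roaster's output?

Output falls from 8 to 7

AVC = 71 - 20q + 2q^2, minimized at q = 5 where min AVC = £21. MC = 71 - 40q + 6q^2.
With P = £135 above the shutdown price, P = MC gives q = 8.
At P = £85 ≥ min AVC, set P = MC: q = 7. The firm stays open but cuts output.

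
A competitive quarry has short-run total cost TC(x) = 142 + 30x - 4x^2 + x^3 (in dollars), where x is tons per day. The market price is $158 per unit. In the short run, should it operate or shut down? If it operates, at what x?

From TC, MC = TC'(x) = 30 - 8x + 3x^2 and AVC = VC/x = 30 - 4x + x^2.
AVC is minimized where dAVC/dx = -4 + 2x = 0, at x = 2; min AVC = 30 - 4·2 + 2^2 = $26.
P = $158 exceeds min AVC = $26, so the firm stays open.
P = MC gives -128 - 8x + 3x^2 = 0, with roots -16/3 and 8. Take the larger (rising MC): x* = 8.
Check: AVC at x = 8 is $62 ≤ P, so revenue covers variable cost.
Profit = P·x − TC = 158·8 − 638 = $626.

Produce at x = 8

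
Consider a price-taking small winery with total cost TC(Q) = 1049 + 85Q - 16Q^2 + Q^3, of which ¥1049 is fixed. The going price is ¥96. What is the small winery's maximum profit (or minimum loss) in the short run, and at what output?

Profit = -¥323 at Q = 11

AVC = 85 - 16Q + Q^2 has its minimum ¥21 at Q = 8; price ¥96 clears that bar, so the firm operates.
MC = 85 - 32Q + 3Q^2. Setting P = MC and taking the root on the rising branch gives Q* = 11.
TR = 96·11 = 1056. TC = 1049 + 330 = 1379. Profit = 1056 − 1379 = -¥323.
By producing, the firm covers all variable cost plus ¥726 of fixed cost; shutting down would lose the full ¥1049.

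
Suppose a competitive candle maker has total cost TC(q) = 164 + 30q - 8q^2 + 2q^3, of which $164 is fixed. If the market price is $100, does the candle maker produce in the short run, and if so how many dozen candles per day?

Produce at q = 5

Strip out fixed cost: VC = 30q - 8q^2 + 2q^3. Then AVC = 30 - 8q + 2q^2 and MC = 30 - 16q + 6q^2.
AVC is minimized where dAVC/dq = -8 + 4q = 0, at q = 2; min AVC = 30 - 8·2 + 2·2^2 = $22.
P = $100 exceeds min AVC = $22, so the firm stays open.
Solving P = MC: -70 - 16q + 6q^2 = 0 ⇒ q = -7/3 or 5. On the upward-sloping branch, q* = 5.
Check: AVC at q = 5 is $40 ≤ P, so revenue covers variable cost.
Profit = P·q − TC = 100·5 − 364 = $136.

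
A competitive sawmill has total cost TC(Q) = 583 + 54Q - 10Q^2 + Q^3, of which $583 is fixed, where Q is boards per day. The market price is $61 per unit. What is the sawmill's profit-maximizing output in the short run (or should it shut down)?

Produce at Q = 7

From TC, MC = TC'(Q) = 54 - 20Q + 3Q^2 and AVC = VC/Q = 54 - 10Q + Q^2.
The AVC parabola has its vertex at Q = 10/2 = 5, where AVC = 54 - 10·5 + 5^2 = $29.
P = $61 exceeds min AVC = $29, so the firm stays open.
Solving P = MC: -7 - 20Q + 3Q^2 = 0 ⇒ Q = -1/3 or 7. On the upward-sloping branch, Q* = 7.
Check: AVC at Q = 7 is $33 ≤ P, so revenue covers variable cost.
Profit = P·Q − TC = 61·7 − 814 = -$387, a loss, but smaller than the $583 fixed cost the firm would lose by shutting down.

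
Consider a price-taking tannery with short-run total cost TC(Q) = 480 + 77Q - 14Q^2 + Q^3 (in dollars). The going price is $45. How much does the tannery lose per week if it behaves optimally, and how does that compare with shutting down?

Profit = -$352 at Q = 8

AVC = 77 - 14Q + Q^2 has its minimum $28 at Q = 7; price $45 clears that bar, so the firm operates.
MC = 77 - 28Q + 3Q^2. Setting P = MC and taking the root on the rising branch gives Q* = 8.
TR = 45·8 = 360. TC = 480 + 232 = 712. Profit = 360 − 712 = -$352.
By producing, the firm covers all variable cost plus $128 of fixed cost; shutting down would lose the full $480.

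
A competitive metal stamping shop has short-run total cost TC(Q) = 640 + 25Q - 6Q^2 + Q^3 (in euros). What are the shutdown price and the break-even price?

Shutdown price = €16; break-even price = €121

Shutdown price = min AVC. AVC = 25 - 6Q + Q^2, with vertex at Q = 3 and minimum €16.
ATC = 640/Q + 25 - 6Q + Q^2. Setting dATC/dQ = −640/Q^2 − 6 + 2Q = 0 gives Q = 8 (since 2·8^3 − 6·8^2 = 640).
min ATC = 640/8 + 25 − 6·8 + 8^2 = €121. That is the break-even price.
For €16 ≤ P < €121 the firm produces at a loss; below €16 it shuts down.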